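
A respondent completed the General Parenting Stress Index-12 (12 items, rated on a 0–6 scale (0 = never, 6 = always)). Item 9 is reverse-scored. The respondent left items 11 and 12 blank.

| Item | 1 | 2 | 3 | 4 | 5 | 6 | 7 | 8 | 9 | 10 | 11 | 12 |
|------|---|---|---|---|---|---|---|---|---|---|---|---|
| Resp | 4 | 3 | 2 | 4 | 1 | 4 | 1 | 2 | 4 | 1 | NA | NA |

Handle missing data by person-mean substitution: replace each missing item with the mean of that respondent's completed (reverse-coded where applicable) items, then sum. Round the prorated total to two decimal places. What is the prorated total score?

28.80

Reverse-coded (on a 0–6 scale, reversed = 6 − raw):
  item 9: 6 − 4 = 2
Completed scored items (10 of 12): 4, 3, 2, 4, 1, 4, 1, 2, 2, 1; sum = 24.
Person mean = 24 / 10 ≈ 2.4000
Prorated total = (24 / 10) × 12 = 28.80 (to 2 dp)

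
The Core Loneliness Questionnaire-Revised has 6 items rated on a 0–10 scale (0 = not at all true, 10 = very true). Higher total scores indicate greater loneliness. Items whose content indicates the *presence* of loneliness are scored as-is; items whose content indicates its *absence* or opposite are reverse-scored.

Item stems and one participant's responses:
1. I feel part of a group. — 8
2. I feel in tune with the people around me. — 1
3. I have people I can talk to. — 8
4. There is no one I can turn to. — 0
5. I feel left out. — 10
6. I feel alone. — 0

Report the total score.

Items 1, 2, 3 describe the absence/opposite of loneliness → reverse-score.
reverse-coded value = 10 − response.
  item 1: 10 − 8 = 2
  item 2: 10 − 1 = 9
  item 3: 10 − 8 = 2
  item 4: 0
  item 5: 10
  item 6: 0
Total = 2 + 9 + 2 + 0 + 10 + 0 = 23

23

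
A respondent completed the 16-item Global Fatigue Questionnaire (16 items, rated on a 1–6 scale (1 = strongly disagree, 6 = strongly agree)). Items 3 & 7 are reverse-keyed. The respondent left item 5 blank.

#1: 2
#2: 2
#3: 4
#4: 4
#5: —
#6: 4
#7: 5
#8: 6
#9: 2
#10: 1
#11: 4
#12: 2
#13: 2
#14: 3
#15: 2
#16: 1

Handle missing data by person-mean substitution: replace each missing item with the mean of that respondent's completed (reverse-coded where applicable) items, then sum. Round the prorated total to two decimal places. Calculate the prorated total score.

42.67

Reverse-coded (reverse-coded value = 7 − response):
  item 3: 7 − 4 = 3
  item 7: 7 − 5 = 2
Completed scored items (15 of 16): 2, 2, 3, 4, 4, 2, 6, 2, 1, 4, 2, 2, 3, 2, 1; sum = 40.
Person mean = 40 / 15 ≈ 2.6667
Prorated total = (40 / 15) × 16 = 42.67 (to 2 dp)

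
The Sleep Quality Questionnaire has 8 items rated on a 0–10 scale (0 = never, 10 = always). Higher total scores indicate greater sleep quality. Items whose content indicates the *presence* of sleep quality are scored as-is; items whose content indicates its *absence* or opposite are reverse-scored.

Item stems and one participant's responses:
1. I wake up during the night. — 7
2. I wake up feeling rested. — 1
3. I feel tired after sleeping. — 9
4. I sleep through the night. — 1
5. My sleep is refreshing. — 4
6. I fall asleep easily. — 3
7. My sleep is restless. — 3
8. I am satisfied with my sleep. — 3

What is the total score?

23

Items 1, 3, 7 describe the absence/opposite of sleep quality → reverse-score.
reversed = (0+10) − raw = 10 − raw.
  item 1: 10 − 7 = 3
  item 2: 1
  item 3: 10 − 9 = 1
  item 4: 1
  item 5: 4
  item 6: 3
  item 7: 10 − 3 = 7
  item 8: 3
Total = 3 + 1 + 1 + 1 + 4 + 3 + 7 + 3 = 23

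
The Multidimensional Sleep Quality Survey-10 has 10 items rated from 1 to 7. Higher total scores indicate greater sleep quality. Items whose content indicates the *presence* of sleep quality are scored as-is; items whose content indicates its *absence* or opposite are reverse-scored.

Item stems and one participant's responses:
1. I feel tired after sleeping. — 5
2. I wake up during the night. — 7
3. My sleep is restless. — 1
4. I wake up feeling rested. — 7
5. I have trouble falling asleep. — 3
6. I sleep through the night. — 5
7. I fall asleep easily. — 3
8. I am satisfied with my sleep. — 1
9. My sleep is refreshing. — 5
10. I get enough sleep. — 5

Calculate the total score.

42

Items 1, 2, 3, 5 describe the absence/opposite of sleep quality → reverse-score.
reverse-coded value = 8 − response.
  item 1: 8 − 5 = 3
  item 2: 8 − 7 = 1
  item 3: 8 − 1 = 7
  item 4: 7
  item 5: 8 − 3 = 5
  item 6: 5
  item 7: 3
  item 8: 1
  item 9: 5
  item 10: 5
Total = 3 + 1 + 7 + 7 + 5 + 5 + 3 + 1 + 5 + 5 = 42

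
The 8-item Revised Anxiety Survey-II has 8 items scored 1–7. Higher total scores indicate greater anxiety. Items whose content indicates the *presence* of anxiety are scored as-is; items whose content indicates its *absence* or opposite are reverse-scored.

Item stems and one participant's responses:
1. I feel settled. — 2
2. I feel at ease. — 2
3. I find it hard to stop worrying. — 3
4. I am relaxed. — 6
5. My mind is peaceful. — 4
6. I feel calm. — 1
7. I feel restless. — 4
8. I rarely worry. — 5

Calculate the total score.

35

Items 1, 2, 4, 5, 6, 8 describe the absence/opposite of anxiety → reverse-score.
reversed = (1+7) − raw = 8 − raw.
  item 1: 8 − 2 = 6
  item 2: 8 − 2 = 6
  item 3: 3
  item 4: 8 − 6 = 2
  item 5: 8 − 4 = 4
  item 6: 8 − 1 = 7
  item 7: 4
  item 8: 8 − 5 = 3
Total = 6 + 6 + 3 + 2 + 4 + 7 + 4 + 3 = 35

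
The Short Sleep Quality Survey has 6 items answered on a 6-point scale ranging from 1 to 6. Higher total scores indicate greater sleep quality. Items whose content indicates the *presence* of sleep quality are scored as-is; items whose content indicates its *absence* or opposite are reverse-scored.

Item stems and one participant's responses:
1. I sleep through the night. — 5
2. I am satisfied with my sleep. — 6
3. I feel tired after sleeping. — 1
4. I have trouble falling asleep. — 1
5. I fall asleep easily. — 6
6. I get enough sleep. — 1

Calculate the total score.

30

Items 3, 4 describe the absence/opposite of sleep quality → reverse-score.
reversed = (1+6) − raw = 7 − raw.
  item 1: 5
  item 2: 6
  item 3: 7 − 1 = 6
  item 4: 7 − 1 = 6
  item 5: 6
  item 6: 1
Total = 5 + 6 + 6 + 6 + 6 + 1 = 30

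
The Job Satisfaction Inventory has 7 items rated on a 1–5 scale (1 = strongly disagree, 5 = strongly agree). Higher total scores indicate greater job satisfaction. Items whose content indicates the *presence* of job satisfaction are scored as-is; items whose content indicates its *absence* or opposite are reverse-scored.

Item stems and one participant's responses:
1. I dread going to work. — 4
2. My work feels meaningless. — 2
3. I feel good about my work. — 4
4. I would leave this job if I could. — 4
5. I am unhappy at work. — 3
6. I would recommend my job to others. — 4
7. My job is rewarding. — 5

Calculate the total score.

24

Items 1, 2, 4, 5 describe the absence/opposite of job satisfaction → reverse-score.
reverse-coded value = 6 − response.
  item 1: 6 − 4 = 2
  item 2: 6 − 2 = 4
  item 3: 4
  item 4: 6 − 4 = 2
  item 5: 6 − 3 = 3
  item 6: 4
  item 7: 5
Total = 2 + 4 + 4 + 2 + 3 + 4 + 5 = 24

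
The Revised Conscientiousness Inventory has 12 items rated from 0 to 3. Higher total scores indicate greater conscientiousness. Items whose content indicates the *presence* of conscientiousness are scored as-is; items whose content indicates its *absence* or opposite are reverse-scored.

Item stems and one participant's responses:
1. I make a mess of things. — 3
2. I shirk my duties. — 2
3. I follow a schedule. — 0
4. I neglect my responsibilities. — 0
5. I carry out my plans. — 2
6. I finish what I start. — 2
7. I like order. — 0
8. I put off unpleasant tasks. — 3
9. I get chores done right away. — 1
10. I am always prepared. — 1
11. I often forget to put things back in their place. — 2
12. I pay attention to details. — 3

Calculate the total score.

Items 1, 2, 4, 8, 11 describe the absence/opposite of conscientiousness → reverse-score.
reversed = (0+3) − raw = 3 − raw.
  item 1: 3 − 3 = 0
  item 2: 3 − 2 = 1
  item 3: 0
  item 4: 3 − 0 = 3
  item 5: 2
  item 6: 2
  item 7: 0
  item 8: 3 − 3 = 0
  item 9: 1
  item 10: 1
  item 11: 3 − 2 = 1
  item 12: 3
Total = 0 + 1 + 0 + 3 + 2 + 2 + 0 + 0 + 1 + 1 + 1 + 3 = 14

14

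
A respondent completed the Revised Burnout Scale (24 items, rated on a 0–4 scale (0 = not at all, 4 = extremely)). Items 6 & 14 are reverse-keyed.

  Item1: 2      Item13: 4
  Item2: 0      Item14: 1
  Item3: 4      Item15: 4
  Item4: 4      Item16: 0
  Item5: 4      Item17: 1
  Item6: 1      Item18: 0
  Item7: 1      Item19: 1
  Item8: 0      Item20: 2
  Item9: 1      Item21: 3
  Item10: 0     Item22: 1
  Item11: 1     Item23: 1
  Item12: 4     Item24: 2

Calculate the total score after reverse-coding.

Raw sum = 42. Reverse-keyed items: 6, 14; their raw sum = 2.
Each reversal replaces raw with 4 − raw, changing the total by 4 − 2·raw per item.
Total = 42 + 2·4 − 2·2 = 42 + 8 − 4 = 46

46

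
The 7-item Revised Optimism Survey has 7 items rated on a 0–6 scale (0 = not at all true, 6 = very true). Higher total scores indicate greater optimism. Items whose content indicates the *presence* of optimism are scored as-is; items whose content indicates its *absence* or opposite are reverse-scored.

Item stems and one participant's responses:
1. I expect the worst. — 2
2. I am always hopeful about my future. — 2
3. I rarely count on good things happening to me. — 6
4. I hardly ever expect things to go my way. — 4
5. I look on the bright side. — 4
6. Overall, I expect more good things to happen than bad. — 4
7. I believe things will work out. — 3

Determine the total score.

Items 1, 3, 4 describe the absence/opposite of optimism → reverse-score.
on a 0–6 scale, reversed = 6 − raw.
  item 1: 6 − 2 = 4
  item 2: 2
  item 3: 6 − 6 = 0
  item 4: 6 − 4 = 2
  item 5: 4
  item 6: 4
  item 7: 3
Total = 4 + 2 + 0 + 2 + 4 + 4 + 3 = 19

19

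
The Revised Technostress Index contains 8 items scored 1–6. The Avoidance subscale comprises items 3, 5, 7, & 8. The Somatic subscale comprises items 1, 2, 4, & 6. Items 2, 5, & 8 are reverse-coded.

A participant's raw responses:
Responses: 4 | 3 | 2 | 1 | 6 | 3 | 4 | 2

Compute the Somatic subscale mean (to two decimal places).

3.00

Somatic items: 1, 2, 4, 6.
Of these, item 2 is reverse-coded; reversed = (1+6) − raw = 7 − raw.
  item 1: 4
  item 2: 7 − 3 = 4
  item 4: 1
  item 6: 3
Sum = 4 + 4 + 1 + 3 = 12
Mean = 12 / 4 = 3.00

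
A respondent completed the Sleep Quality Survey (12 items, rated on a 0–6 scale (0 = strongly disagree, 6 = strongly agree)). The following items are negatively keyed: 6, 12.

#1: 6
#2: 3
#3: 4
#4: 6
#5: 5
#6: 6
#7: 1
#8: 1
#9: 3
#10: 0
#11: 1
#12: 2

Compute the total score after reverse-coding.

34

Apply reverse scoring (reverse-coded value = 6 − response):
  item 6: 6 − 6 = 0
  item 12: 6 − 2 = 4
Scored responses: 6, 3, 4, 6, 5, 0, 1, 1, 3, 0, 1, 4
Total = 6 + 3 + 4 + 6 + 5 + 0 + 1 + 1 + 3 + 0 + 1 + 4 = 34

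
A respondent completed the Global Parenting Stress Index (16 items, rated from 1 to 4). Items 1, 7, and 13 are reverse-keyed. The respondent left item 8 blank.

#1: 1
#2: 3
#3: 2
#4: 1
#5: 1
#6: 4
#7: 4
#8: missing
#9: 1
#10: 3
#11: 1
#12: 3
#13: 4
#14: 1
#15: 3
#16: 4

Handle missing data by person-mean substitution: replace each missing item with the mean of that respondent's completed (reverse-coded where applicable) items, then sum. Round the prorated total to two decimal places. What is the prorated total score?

35.20

Reverse-coded (reversed = (1+4) − raw = 5 − raw):
  item 1: 5 − 1 = 4
  item 7: 5 − 4 = 1
  item 13: 5 − 4 = 1
Completed scored items (15 of 16): 4, 3, 2, 1, 1, 4, 1, 1, 3, 1, 3, 1, 1, 3, 4; sum = 33.
Person mean = 33 / 15 ≈ 2.2000
Prorated total = (33 / 15) × 16 = 35.20 (to 2 dp)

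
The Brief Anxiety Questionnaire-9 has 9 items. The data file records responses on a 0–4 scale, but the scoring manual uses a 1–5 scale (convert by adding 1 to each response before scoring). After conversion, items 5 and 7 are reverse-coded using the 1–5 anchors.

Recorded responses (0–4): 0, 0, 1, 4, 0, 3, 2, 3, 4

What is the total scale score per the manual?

30

Convert to 1–5: 1, 1, 2, 5, 1, 4, 3, 4, 5
Reverse-coded (reversed = (1+5) − raw = 6 − raw):
  item 5: 6 − 1 = 5
  item 7: 6 − 3 = 3
Scored: 1, 1, 2, 5, 5, 4, 3, 4, 5
Total = 30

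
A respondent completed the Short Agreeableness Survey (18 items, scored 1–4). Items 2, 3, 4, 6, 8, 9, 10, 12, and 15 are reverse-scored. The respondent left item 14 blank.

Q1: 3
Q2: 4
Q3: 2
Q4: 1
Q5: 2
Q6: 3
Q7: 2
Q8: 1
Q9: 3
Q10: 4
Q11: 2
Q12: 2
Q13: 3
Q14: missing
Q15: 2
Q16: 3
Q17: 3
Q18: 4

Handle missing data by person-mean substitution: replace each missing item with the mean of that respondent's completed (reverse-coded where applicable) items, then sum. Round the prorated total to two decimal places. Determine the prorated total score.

Reverse-coded (on a 1–4 scale, reversed = 5 − raw):
  item 2: 5 − 4 = 1
  item 3: 5 − 2 = 3
  item 4: 5 − 1 = 4
  item 6: 5 − 3 = 2
  item 8: 5 − 1 = 4
  item 9: 5 − 3 = 2
  item 10: 5 − 4 = 1
  item 12: 5 − 2 = 3
  item 15: 5 − 2 = 3
Completed scored items (17 of 18): 3, 1, 3, 4, 2, 2, 2, 4, 2, 1, 2, 3, 3, 3, 3, 3, 4; sum = 45.
Person mean = 45 / 17 ≈ 2.6471
Prorated total = (45 / 17) × 18 = 47.65 (to 2 dp)

47.65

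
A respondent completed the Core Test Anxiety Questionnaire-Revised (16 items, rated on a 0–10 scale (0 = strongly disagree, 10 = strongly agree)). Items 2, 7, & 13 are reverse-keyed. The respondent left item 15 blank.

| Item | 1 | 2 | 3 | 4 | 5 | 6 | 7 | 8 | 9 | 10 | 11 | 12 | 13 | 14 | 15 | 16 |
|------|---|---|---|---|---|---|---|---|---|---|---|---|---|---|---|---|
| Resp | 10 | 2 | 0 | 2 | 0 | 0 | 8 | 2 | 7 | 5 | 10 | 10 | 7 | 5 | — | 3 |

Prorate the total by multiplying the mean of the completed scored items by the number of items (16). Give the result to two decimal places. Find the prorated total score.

Reverse-coded (reversed = (0+10) − raw = 10 − raw):
  item 2: 10 − 2 = 8
  item 7: 10 − 8 = 2
  item 13: 10 − 7 = 3
Completed scored items (15 of 16): 10, 8, 0, 2, 0, 0, 2, 2, 7, 5, 10, 10, 3, 5, 3; sum = 67.
Person mean = 67 / 15 ≈ 4.4667
Prorated total = (67 / 15) × 16 = 71.47 (to 2 dp)

71.47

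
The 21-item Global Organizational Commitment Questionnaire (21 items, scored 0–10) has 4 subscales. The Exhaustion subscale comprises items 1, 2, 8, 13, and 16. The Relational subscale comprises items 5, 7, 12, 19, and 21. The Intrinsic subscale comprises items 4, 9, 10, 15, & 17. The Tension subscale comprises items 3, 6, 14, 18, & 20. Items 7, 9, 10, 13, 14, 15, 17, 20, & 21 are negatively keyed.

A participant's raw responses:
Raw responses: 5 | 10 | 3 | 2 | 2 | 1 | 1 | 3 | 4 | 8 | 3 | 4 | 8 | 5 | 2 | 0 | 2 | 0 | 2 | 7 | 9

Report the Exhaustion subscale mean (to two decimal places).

Exhaustion items: 1, 2, 8, 13, 16.
Of these, item 13 is negatively keyed; on a 0–10 scale, reversed = 10 − raw.
  item 1: 5
  item 2: 10
  item 8: 3
  item 13: 10 − 8 = 2
  item 16: 0
Sum = 5 + 10 + 3 + 2 + 0 = 20
Mean = 20 / 5 = 4.00

4.00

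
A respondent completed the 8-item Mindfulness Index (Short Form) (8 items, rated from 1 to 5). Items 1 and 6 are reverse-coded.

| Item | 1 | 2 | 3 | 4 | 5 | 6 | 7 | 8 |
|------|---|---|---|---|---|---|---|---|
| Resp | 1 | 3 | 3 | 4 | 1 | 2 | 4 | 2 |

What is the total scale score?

26

Raw sum = 20. Reverse-coded items: 1, 6; their raw sum = 3.
Each reversal replaces raw with 6 − raw, changing the total by 6 − 2·raw per item.
Total = 20 + 2·6 − 2·3 = 20 + 12 − 6 = 26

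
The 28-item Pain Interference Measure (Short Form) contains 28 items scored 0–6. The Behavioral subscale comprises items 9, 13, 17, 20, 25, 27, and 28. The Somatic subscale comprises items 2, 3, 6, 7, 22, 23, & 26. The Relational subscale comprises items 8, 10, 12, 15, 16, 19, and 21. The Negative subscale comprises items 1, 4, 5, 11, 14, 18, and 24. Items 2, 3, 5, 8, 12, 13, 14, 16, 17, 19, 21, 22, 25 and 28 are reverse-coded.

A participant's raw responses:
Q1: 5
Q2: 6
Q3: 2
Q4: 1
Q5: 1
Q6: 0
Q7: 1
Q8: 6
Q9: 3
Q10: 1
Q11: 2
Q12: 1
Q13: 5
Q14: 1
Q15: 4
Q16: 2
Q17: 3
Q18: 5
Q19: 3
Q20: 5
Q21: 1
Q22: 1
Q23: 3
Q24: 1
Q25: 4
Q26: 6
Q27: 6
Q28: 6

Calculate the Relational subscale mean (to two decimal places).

Relational items: 8, 10, 12, 15, 16, 19, 21.
Of these, items 8, 12, 16, 19, and 21 are reverse-coded; on a 0–6 scale, reversed = 6 − raw.
  item 8: 6 − 6 = 0
  item 10: 1
  item 12: 6 − 1 = 5
  item 15: 4
  item 16: 6 − 2 = 4
  item 19: 6 − 3 = 3
  item 21: 6 − 1 = 5
Sum = 0 + 1 + 5 + 4 + 4 + 3 + 5 = 22
Mean = 22 / 7 = 3.14

3.14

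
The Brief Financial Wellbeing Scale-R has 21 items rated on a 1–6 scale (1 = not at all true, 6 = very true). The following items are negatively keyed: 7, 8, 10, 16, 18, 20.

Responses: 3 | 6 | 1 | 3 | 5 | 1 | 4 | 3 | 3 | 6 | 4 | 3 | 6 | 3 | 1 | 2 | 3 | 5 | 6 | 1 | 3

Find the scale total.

Apply reverse scoring (reversed = (1+6) − raw = 7 − raw):
  item 7: 7 − 4 = 3
  item 8: 7 − 3 = 4
  item 10: 7 − 6 = 1
  item 16: 7 − 2 = 5
  item 18: 7 − 5 = 2
  item 20: 7 − 1 = 6
Scored items: 3, 6, 1, 3, 5, 1, 3, 4, 3, 1, 4, 3, 6, 3, 1, 5, 3, 2, 6, 6, 3
Total = 3 + 6 + 1 + 3 + 5 + 1 + 3 + 4 + 3 + 1 + 4 + 3 + 6 + 3 + 1 + 5 + 3 + 2 + 6 + 6 + 3 = 72

72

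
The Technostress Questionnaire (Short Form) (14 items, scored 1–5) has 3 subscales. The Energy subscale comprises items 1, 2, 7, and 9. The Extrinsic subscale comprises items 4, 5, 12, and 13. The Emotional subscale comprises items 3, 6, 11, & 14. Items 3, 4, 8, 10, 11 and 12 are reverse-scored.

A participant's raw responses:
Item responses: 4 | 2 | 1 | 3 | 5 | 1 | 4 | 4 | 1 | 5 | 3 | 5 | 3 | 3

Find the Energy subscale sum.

Energy items: 1, 2, 7, 9.
  item 1: 4
  item 2: 2
  item 7: 4
  item 9: 1
Sum = 4 + 2 + 4 + 1 = 11

11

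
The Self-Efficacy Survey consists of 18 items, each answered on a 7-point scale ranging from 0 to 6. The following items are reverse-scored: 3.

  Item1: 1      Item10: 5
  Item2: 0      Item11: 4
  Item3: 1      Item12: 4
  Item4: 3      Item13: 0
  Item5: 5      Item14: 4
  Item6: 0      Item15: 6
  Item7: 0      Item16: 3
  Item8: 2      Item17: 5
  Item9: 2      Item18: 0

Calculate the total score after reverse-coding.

Reverse-coded items (reversed = (0+6) − raw = 6 − raw):
  item 3: 6 − 1 = 5
Scored items: 1, 0, 5, 3, 5, 0, 0, 2, 2, 5, 4, 4, 0, 4, 6, 3, 5, 0
Total = 1 + 0 + 5 + 3 + 5 + 0 + 0 + 2 + 2 + 5 + 4 + 4 + 0 + 4 + 6 + 3 + 5 + 0 = 49

49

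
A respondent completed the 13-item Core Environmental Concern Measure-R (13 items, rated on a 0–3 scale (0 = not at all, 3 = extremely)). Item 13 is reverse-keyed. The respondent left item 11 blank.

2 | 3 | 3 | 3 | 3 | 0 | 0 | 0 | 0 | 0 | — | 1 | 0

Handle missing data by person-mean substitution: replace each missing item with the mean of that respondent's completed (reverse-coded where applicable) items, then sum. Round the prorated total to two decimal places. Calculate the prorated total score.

19.50

Reverse-coded (reversed = (0+3) − raw = 3 − raw):
  item 13: 3 − 0 = 3
Completed scored items (12 of 13): 2, 3, 3, 3, 3, 0, 0, 0, 0, 0, 1, 3; sum = 18.
Person mean = 18 / 12 ≈ 1.5000
Prorated total = (18 / 12) × 13 = 19.50 (to 2 dp)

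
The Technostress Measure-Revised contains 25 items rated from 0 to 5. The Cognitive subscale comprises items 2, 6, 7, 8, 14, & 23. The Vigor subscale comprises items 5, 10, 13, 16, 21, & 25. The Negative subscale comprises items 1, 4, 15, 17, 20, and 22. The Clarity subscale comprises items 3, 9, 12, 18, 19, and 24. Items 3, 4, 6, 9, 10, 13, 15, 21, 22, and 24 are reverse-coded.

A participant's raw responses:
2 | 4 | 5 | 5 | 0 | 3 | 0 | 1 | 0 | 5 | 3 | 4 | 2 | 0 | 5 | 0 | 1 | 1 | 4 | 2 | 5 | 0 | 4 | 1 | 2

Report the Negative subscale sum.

10

Negative items: 1, 4, 15, 17, 20, 22.
Of these, items 4, 15 and 22 are reverse-coded; on a 0–5 scale, reversed = 5 − raw.
  item 1: 2
  item 4: 5 − 5 = 0
  item 15: 5 − 5 = 0
  item 17: 1
  item 20: 2
  item 22: 5 − 0 = 5
Sum = 2 + 0 + 0 + 1 + 2 + 5 = 10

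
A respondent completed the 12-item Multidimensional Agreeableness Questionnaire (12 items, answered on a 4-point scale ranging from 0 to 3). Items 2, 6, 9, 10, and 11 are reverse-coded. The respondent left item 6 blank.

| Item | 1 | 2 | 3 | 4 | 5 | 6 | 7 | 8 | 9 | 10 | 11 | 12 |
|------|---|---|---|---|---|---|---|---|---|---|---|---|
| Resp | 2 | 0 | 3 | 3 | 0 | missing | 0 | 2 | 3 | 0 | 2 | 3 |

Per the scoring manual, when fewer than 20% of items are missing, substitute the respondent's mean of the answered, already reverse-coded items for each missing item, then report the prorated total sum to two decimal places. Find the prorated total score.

Reverse-coded (on a 0–3 scale, reversed = 3 − raw):
  item 2: 3 − 0 = 3
  item 9: 3 − 3 = 0
  item 10: 3 − 0 = 3
  item 11: 3 − 2 = 1
Completed scored items (11 of 12): 2, 3, 3, 3, 0, 0, 2, 0, 3, 1, 3; sum = 20.
Person mean = 20 / 11 ≈ 1.8182
Prorated total = (20 / 11) × 12 = 21.82 (to 2 dp)

21.82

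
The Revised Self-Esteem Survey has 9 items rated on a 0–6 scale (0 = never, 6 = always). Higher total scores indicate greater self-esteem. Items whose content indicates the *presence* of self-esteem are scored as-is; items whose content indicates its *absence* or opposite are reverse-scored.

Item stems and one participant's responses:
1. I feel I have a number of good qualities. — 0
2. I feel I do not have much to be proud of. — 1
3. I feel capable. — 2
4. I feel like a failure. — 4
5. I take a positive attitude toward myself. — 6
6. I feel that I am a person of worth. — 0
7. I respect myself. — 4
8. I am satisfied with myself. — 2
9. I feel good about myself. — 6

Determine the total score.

Items 2, 4 describe the absence/opposite of self-esteem → reverse-score.
on a 0–6 scale, reversed = 6 − raw.
  item 1: 0
  item 2: 6 − 1 = 5
  item 3: 2
  item 4: 6 − 4 = 2
  item 5: 6
  item 6: 0
  item 7: 4
  item 8: 2
  item 9: 6
Total = 0 + 5 + 2 + 2 + 6 + 0 + 4 + 2 + 6 = 27

27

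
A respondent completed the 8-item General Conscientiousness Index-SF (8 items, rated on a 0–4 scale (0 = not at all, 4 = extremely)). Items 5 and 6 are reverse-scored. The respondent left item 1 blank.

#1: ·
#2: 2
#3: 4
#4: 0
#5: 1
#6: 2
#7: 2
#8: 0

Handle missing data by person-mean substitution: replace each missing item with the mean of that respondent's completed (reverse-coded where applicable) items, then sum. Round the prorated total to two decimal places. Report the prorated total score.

Reverse-coded (reversed = (0+4) − raw = 4 − raw):
  item 5: 4 − 1 = 3
  item 6: 4 − 2 = 2
Completed scored items (7 of 8): 2, 4, 0, 3, 2, 2, 0; sum = 13.
Person mean = 13 / 7 ≈ 1.8571
Prorated total = (13 / 7) × 8 = 14.86 (to 2 dp)

14.86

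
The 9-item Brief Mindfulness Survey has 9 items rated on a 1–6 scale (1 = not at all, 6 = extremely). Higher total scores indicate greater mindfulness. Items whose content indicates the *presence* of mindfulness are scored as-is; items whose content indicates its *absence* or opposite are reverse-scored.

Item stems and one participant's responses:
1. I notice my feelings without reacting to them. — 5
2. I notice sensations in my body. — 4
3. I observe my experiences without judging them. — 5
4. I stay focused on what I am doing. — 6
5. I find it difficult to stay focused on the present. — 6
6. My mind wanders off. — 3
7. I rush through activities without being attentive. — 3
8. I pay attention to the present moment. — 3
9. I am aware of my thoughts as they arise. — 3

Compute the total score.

Items 5, 6, 7 describe the absence/opposite of mindfulness → reverse-score.
reversed = (1+6) − raw = 7 − raw.
  item 1: 5
  item 2: 4
  item 3: 5
  item 4: 6
  item 5: 7 − 6 = 1
  item 6: 7 − 3 = 4
  item 7: 7 − 3 = 4
  item 8: 3
  item 9: 3
Total = 5 + 4 + 5 + 6 + 1 + 4 + 4 + 3 + 3 = 35

35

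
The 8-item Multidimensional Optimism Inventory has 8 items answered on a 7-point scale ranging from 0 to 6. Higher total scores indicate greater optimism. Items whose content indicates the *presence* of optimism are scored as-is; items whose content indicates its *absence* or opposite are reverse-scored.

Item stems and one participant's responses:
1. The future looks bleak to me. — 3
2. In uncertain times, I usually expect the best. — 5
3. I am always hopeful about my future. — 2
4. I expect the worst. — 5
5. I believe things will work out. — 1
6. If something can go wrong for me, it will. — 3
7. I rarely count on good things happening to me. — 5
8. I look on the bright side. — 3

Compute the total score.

19

Items 1, 4, 6, 7 describe the absence/opposite of optimism → reverse-score.
reversed = (0+6) − raw = 6 − raw.
  item 1: 6 − 3 = 3
  item 2: 5
  item 3: 2
  item 4: 6 − 5 = 1
  item 5: 1
  item 6: 6 − 3 = 3
  item 7: 6 − 5 = 1
  item 8: 3
Total = 3 + 5 + 2 + 1 + 1 + 3 + 1 + 3 = 19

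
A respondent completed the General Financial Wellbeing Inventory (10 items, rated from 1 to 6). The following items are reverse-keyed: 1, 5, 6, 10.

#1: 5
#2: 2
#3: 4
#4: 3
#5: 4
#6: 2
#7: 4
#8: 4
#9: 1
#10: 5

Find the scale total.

30

Reverse-keyed items use 7 − raw:
  item 1: 7 − 5 = 2
  item 5: 7 − 4 = 3
  item 6: 7 − 2 = 5
  item 10: 7 − 5 = 2
After reverse-coding: 2, 2, 4, 3, 3, 5, 4, 4, 1, 2
Total = 2 + 2 + 4 + 3 + 3 + 5 + 4 + 4 + 1 + 2 = 30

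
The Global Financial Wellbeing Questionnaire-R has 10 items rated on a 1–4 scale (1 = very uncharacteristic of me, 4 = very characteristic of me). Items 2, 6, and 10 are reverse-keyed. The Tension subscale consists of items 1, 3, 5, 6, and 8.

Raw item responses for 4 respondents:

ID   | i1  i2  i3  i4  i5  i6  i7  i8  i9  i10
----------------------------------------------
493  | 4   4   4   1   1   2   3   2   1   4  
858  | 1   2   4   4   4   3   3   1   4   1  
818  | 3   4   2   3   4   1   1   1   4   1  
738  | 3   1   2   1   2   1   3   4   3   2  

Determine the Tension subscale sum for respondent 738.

Respondent 738 raw: 3, 1, 2, 1, 2, 1, 3, 4, 3, 2.
Tension items: 1, 3, 5, 6, 8.
Reverse-coded (reverse-coded value = 5 − response):
  item 1: 3
  item 3: 2
  item 5: 2
  item 6: 5 − 1 = 4
  item 8: 4
Sum = 3 + 2 + 2 + 4 + 4 = 15

15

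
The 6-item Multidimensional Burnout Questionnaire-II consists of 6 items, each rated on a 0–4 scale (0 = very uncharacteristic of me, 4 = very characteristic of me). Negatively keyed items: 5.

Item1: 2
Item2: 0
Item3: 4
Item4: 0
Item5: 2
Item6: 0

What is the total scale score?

Reversing item 5 with 4 − raw:
Total = 2 + 0 + 4 + 0 + (4−2) + 0
      = 2 + 0 + 4 + 0 + 2 + 0 = 8

8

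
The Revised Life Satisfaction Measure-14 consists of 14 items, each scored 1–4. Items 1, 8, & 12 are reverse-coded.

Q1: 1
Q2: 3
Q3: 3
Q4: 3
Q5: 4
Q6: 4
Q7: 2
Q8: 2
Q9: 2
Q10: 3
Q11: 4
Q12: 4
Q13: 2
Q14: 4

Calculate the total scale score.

Reversing items 1, 8 and 12 with 5 − raw:
Total = (5−1) + 3 + 3 + 3 + 4 + 4 + 2 + (5−2) + 2 + 3 + 4 + (5−4) + 2 + 4
      = 4 + 3 + 3 + 3 + 4 + 4 + 2 + 3 + 2 + 3 + 4 + 1 + 2 + 4 = 42

42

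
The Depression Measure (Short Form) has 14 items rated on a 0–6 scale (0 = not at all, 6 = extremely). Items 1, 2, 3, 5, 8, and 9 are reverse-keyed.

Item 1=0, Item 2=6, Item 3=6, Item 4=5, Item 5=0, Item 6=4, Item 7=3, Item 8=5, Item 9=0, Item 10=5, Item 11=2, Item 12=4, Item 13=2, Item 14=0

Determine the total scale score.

44

Reversing items 1, 2, 3, 5, 8 and 9 with 6 − raw:
Total = (6−0) + (6−6) + (6−6) + 5 + (6−0) + 4 + 3 + (6−5) + (6−0) + 5 + 2 + 4 + 2 + 0
      = 6 + 0 + 0 + 5 + 6 + 4 + 3 + 1 + 6 + 5 + 2 + 4 + 2 + 0 = 44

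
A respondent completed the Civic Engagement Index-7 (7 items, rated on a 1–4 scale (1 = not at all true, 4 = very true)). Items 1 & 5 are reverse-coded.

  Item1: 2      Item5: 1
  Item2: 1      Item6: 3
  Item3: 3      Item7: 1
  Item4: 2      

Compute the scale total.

17

Apply reverse scoring (on a 1–4 scale, reversed = 5 − raw):
  item 1: 5 − 2 = 3
  item 5: 5 − 1 = 4
Scored responses: 3, 1, 3, 2, 4, 3, 1
Total = 3 + 1 + 3 + 2 + 4 + 3 + 1 = 17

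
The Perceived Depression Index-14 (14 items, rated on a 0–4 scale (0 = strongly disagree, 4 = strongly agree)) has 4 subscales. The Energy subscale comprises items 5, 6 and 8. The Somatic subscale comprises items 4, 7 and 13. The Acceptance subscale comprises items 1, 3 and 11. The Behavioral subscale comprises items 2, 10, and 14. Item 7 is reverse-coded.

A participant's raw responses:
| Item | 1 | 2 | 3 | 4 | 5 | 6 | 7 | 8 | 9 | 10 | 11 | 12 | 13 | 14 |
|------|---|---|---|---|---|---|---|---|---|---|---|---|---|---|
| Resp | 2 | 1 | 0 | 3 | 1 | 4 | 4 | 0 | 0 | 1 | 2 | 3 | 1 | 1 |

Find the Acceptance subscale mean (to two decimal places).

1.33

Acceptance items: 1, 3, 11.
  item 1: 2
  item 3: 0
  item 11: 2
Sum = 2 + 0 + 2 = 4
Mean = 4 / 3 = 1.33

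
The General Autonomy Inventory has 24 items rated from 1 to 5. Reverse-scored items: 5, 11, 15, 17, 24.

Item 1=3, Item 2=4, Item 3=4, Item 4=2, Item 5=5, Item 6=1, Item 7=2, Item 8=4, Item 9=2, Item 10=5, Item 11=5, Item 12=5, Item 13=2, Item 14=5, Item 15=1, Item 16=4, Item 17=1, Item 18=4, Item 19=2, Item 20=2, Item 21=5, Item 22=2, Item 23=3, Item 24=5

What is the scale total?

Raw sum = 78. Reverse-scored items: 5, 11, 15, 17, 24; their raw sum = 17.
Each reversal replaces raw with 6 − raw, changing the total by 6 − 2·raw per item.
Total = 78 + 5·6 − 2·17 = 78 + 30 − 34 = 74

74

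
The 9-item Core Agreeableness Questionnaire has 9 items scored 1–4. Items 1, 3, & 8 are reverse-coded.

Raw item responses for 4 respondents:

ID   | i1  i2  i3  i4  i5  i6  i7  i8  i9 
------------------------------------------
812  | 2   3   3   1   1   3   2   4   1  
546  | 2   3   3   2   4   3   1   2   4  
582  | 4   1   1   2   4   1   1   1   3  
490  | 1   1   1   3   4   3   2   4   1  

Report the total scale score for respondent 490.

Respondent 490 raw: 1, 1, 1, 3, 4, 3, 2, 4, 1.
Reverse-coded (on a 1–4 scale, reversed = 5 − raw):
  item 1: 5 − 1 = 4
  item 2: 1
  item 3: 5 − 1 = 4
  item 4: 3
  item 5: 4
  item 6: 3
  item 7: 2
  item 8: 5 − 4 = 1
  item 9: 1
Sum = 4 + 1 + 4 + 3 + 4 + 3 + 2 + 1 + 1 = 23

23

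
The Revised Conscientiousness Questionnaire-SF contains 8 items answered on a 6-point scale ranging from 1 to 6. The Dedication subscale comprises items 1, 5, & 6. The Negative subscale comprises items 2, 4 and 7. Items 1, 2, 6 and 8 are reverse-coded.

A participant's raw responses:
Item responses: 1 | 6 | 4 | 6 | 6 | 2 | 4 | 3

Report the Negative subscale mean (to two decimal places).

Negative items: 2, 4, 7.
Of these, item 2 is reverse-coded; on a 1–6 scale, reversed = 7 − raw.
  item 2: 7 − 6 = 1
  item 4: 6
  item 7: 4
Sum = 1 + 6 + 4 = 11
Mean = 11 / 3 = 3.67

3.67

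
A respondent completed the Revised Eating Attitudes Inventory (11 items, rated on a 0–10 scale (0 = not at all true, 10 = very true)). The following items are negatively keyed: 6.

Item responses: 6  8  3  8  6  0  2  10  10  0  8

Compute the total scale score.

71

Raw sum = 61. Negatively keyed items: 6; their raw sum = 0.
Each reversal replaces raw with 10 − raw, changing the total by 10 − 2·raw per item.
Total = 61 + 1·10 − 2·0 = 61 + 10 − 0 = 71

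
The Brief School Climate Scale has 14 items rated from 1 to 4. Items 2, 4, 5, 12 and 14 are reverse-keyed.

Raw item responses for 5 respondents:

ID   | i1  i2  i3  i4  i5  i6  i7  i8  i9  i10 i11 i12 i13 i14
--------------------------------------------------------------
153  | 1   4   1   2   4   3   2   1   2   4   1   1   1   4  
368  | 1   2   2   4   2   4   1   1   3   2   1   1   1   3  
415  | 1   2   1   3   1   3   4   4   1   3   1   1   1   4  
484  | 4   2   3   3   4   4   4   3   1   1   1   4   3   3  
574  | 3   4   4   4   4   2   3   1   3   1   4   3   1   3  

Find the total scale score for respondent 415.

33

Respondent 415 raw: 1, 2, 1, 3, 1, 3, 4, 4, 1, 3, 1, 1, 1, 4.
Reverse-coded (reversed = (1+4) − raw = 5 − raw):
  item 1: 1
  item 2: 5 − 2 = 3
  item 3: 1
  item 4: 5 − 3 = 2
  item 5: 5 − 1 = 4
  item 6: 3
  item 7: 4
  item 8: 4
  item 9: 1
  item 10: 3
  item 11: 1
  item 12: 5 − 1 = 4
  item 13: 1
  item 14: 5 − 4 = 1
Sum = 1 + 3 + 1 + 2 + 4 + 3 + 4 + 4 + 1 + 3 + 1 + 4 + 1 + 1 = 33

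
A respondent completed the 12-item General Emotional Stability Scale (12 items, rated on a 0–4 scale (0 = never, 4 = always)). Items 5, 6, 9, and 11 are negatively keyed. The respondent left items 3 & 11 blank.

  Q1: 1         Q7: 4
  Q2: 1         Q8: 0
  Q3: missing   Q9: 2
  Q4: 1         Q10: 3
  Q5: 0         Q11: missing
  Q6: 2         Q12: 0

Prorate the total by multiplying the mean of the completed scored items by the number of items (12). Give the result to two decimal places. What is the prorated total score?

21.60

Reverse-coded (on a 0–4 scale, reversed = 4 − raw):
  item 5: 4 − 0 = 4
  item 6: 4 − 2 = 2
  item 9: 4 − 2 = 2
Completed scored items (10 of 12): 1, 1, 1, 4, 2, 4, 0, 2, 3, 0; sum = 18.
Person mean = 18 / 10 ≈ 1.8000
Prorated total = (18 / 10) × 12 = 21.60 (to 2 dp)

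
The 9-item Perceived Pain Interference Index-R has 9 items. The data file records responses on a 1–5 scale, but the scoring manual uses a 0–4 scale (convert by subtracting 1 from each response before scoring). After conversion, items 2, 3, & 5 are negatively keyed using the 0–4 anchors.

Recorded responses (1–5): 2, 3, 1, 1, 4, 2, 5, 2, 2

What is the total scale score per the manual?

Convert to 0–4: 1, 2, 0, 0, 3, 1, 4, 1, 1
Reverse-coded (reverse-coded value = 4 − response):
  item 2: 4 − 2 = 2
  item 3: 4 − 0 = 4
  item 5: 4 − 3 = 1
Scored: 1, 2, 4, 0, 1, 1, 4, 1, 1
Total = 15

15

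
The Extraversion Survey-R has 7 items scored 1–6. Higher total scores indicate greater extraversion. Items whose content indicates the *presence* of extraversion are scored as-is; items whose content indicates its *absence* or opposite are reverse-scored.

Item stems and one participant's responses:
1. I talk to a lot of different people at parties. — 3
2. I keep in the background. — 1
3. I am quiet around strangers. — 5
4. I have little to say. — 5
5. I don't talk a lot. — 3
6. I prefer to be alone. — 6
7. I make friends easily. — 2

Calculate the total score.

Items 2, 3, 4, 5, 6 describe the absence/opposite of extraversion → reverse-score.
reversed = (1+6) − raw = 7 − raw.
  item 1: 3
  item 2: 7 − 1 = 6
  item 3: 7 − 5 = 2
  item 4: 7 − 5 = 2
  item 5: 7 − 3 = 4
  item 6: 7 − 6 = 1
  item 7: 2
Total = 3 + 6 + 2 + 2 + 4 + 1 + 2 = 20

20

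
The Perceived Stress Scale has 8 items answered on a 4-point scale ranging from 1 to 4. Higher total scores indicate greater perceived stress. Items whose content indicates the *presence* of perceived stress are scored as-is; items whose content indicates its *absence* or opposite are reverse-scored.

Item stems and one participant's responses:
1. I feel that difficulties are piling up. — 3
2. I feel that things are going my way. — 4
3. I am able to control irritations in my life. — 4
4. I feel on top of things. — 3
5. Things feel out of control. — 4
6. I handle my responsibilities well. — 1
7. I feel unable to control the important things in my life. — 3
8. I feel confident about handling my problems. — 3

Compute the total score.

Items 2, 3, 4, 6, 8 describe the absence/opposite of perceived stress → reverse-score.
on a 1–4 scale, reversed = 5 − raw.
  item 1: 3
  item 2: 5 − 4 = 1
  item 3: 5 − 4 = 1
  item 4: 5 − 3 = 2
  item 5: 4
  item 6: 5 − 1 = 4
  item 7: 3
  item 8: 5 − 3 = 2
Total = 3 + 1 + 1 + 2 + 4 + 4 + 3 + 2 = 20

20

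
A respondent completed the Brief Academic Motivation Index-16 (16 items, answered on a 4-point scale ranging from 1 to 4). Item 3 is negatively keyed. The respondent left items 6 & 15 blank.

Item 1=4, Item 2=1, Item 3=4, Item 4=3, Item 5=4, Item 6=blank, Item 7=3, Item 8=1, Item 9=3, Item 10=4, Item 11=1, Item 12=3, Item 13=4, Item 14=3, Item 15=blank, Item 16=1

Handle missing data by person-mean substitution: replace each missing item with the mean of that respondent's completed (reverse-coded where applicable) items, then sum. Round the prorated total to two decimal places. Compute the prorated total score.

Reverse-coded (reversed = (1+4) − raw = 5 − raw):
  item 3: 5 − 4 = 1
Completed scored items (14 of 16): 4, 1, 1, 3, 4, 3, 1, 3, 4, 1, 3, 4, 3, 1; sum = 36.
Person mean = 36 / 14 ≈ 2.5714
Prorated total = (36 / 14) × 16 = 41.14 (to 2 dp)

41.14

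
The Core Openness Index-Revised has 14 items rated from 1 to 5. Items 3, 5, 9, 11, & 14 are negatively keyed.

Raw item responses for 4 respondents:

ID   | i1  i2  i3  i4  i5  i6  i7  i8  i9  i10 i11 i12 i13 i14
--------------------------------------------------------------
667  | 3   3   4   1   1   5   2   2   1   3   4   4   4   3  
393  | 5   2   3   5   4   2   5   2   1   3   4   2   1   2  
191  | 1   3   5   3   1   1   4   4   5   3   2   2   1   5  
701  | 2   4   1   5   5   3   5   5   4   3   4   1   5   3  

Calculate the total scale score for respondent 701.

46

Respondent 701 raw: 2, 4, 1, 5, 5, 3, 5, 5, 4, 3, 4, 1, 5, 3.
Reverse-coded (reversed = (1+5) − raw = 6 − raw):
  item 1: 2
  item 2: 4
  item 3: 6 − 1 = 5
  item 4: 5
  item 5: 6 − 5 = 1
  item 6: 3
  item 7: 5
  item 8: 5
  item 9: 6 − 4 = 2
  item 10: 3
  item 11: 6 − 4 = 2
  item 12: 1
  item 13: 5
  item 14: 6 − 3 = 3
Sum = 2 + 4 + 5 + 5 + 1 + 3 + 5 + 5 + 2 + 3 + 2 + 1 + 5 + 3 = 46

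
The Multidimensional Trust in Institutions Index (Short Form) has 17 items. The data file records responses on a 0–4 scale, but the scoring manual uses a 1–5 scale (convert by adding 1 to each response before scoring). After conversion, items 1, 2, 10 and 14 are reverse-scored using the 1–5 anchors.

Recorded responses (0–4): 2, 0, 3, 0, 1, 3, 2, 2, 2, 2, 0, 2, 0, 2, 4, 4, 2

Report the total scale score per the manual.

Convert to 1–5: 3, 1, 4, 1, 2, 4, 3, 3, 3, 3, 1, 3, 1, 3, 5, 5, 3
Reverse-coded (reversed = (1+5) − raw = 6 − raw):
  item 1: 6 − 3 = 3
  item 2: 6 − 1 = 5
  item 10: 6 − 3 = 3
  item 14: 6 − 3 = 3
Scored: 3, 5, 4, 1, 2, 4, 3, 3, 3, 3, 1, 3, 1, 3, 5, 5, 3
Total = 52

52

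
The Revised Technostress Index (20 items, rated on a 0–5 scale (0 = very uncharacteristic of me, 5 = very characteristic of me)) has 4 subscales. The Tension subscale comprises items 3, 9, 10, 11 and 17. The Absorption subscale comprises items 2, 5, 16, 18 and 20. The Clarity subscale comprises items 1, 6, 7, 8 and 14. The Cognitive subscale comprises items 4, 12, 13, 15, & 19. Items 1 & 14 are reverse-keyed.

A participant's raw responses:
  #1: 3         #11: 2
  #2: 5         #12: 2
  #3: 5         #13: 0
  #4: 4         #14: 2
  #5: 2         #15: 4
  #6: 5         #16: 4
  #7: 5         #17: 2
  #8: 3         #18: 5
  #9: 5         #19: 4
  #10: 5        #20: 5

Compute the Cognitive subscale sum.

Cognitive items: 4, 12, 13, 15, 19.
  item 4: 4
  item 12: 2
  item 13: 0
  item 15: 4
  item 19: 4
Sum = 4 + 2 + 0 + 4 + 4 = 14

14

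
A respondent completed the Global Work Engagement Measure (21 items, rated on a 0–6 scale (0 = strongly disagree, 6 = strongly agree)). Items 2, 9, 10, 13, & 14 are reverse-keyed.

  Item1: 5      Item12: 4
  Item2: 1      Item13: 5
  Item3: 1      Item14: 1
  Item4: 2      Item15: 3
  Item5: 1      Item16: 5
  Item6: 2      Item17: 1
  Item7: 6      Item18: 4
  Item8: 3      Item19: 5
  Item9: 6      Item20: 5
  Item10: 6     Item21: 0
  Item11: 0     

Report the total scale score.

Reverse-coded items (reverse-coded value = 6 − response):
  item 2: 6 − 1 = 5
  item 9: 6 − 6 = 0
  item 10: 6 − 6 = 0
  item 13: 6 − 5 = 1
  item 14: 6 − 1 = 5
After reverse-coding: 5, 5, 1, 2, 1, 2, 6, 3, 0, 0, 0, 4, 1, 5, 3, 5, 1, 4, 5, 5, 0
Total = 5 + 5 + 1 + 2 + 1 + 2 + 6 + 3 + 0 + 0 + 0 + 4 + 1 + 5 + 3 + 5 + 1 + 4 + 5 + 5 + 0 = 58

58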